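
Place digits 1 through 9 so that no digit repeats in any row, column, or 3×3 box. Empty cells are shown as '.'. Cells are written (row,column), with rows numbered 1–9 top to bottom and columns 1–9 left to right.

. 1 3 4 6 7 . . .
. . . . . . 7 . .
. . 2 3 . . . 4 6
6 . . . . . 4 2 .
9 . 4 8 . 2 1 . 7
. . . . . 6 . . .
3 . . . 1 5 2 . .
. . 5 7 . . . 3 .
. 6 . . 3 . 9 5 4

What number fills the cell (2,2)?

(5,5) = 5: row 5 has {1,2,4,7,8,9}; col 5 has {1,3,6}; box has {2,6,8} → only 5 remains.
(5,8) = 6: row 5 has {1,2,4,5,7,8,9}; col 8 has {2,3,4,5}; box has {1,2,4,7} → only 6 remains.
(7,9) = 8: row 7 has {1,2,3,5}; col 9 has {4,6,7}; box has {2,3,4,5,9} → only 8 remains.
(8,7) = 6: row 8 has {3,5,7}; col 7 has {1,2,4,7,9}; box has {2,3,4,5,8,9} → only 6 remains.
(8,9) = 1: row 8 has {3,5,6,7}; col 9 has {4,6,7,8}; box has {2,3,4,5,6,8,9} → only 1 remains.
(9,4) = 2: row 9 has {3,4,5,6,9}; col 4 has {3,4,7,8}; box has {1,3,5,7} → only 2 remains.
(9,6) = 8: row 9 has {2,3,4,5,6,9}; col 6 has {2,5,6,7}; box has {1,2,3,5,7} → only 8 remains.
(5,2) = 3: row 5 has {1,2,4,5,6,7,8,9}; col 2 has {1,6}; box has {4,6,9} → only 3 remains.
(7,8) = 7: row 7 has {1,2,3,5,8}; col 8 has {2,3,4,5,6}; box has {1,2,3,4,5,6,8,9} → only 7 remains.
(7,3) = 9: row 7 has {1,2,3,5,7,8}; col 3 has {2,3,4,5}; box has {3,5,6} → only 9 remains.
(7,4) = 6: row 7 has {1,2,3,5,7,8,9}; col 4 has {2,3,4,7,8}; box has {1,2,3,5,7,8} → only 6 remains.
(7,2) = 4: row 7 has {1,2,3,5,6,7,8,9}; col 2 has {1,3,6}; box has {3,5,6,9} → only 4 remains.
(1,9) = 2: in row 1, 2 can only go here (every other open cell in that row sees a 2).
(1,8) = 9: in row 1, 9 can only go here (every other open cell in that row sees a 9).
(6,8) = 8: row 6 has {6}; col 8 has {2,3,4,5,6,7,9}; box has {1,2,4,6,7} → only 8 remains.
(2,8) = 1: row 2 has {7}; col 8 has {2,3,4,5,6,7,8,9}; box has {2,4,6,7,9} → only 1 remains.
(2,6) = 9: row 2 has {1,7}; col 6 has {2,5,6,7,8}; box has {3,4,6,7} → only 9 remains.
(3,5) = 8: row 3 has {2,3,4,6}; col 5 has {1,3,5,6}; box has {3,4,6,7,9} → only 8 remains.
(3,6) = 1: row 3 has {2,3,4,6,8}; col 6 has {2,5,6,7,8,9}; box has {3,4,6,7,8,9} → only 1 remains.
(3,7) = 5: row 3 has {1,2,3,4,6,8}; col 7 has {1,2,4,6,7,9}; box has {1,2,4,6,7,9} → only 5 remains.
(4,6) = 3: row 4 has {2,4,6}; col 6 has {1,2,5,6,7,8,9}; box has {2,5,6,8} → only 3 remains.
(6,7) = 3: row 6 has {6,8}; col 7 has {1,2,4,5,6,7,9}; box has {1,2,4,6,7,8} → only 3 remains.
(8,6) = 4: row 8 has {1,3,5,6,7}; col 6 has {1,2,3,5,6,7,8,9}; box has {1,2,3,5,6,7,8} → only 4 remains.
(1,7) = 8: row 1 has {1,2,3,4,6,7,9}; col 7 has {1,2,3,4,5,6,7,9}; box has {1,2,4,5,6,7,9} → only 8 remains.
(2,4) = 5: row 2 has {1,7,9}; col 4 has {2,3,4,6,7,8}; box has {1,3,4,6,7,8,9} → only 5 remains.
(2,5) = 2: row 2 has {1,5,7,9}; col 5 has {1,3,5,6,8}; box has {1,3,4,5,6,7,8,9} → only 2 remains.
(2,9) = 3: row 2 has {1,2,5,7,9}; col 9 has {1,2,4,6,7,8}; box has {1,2,4,5,6,7,8,9} → only 3 remains.
(3,1) = 7: row 3 has {1,2,3,4,5,6,8}; col 1 has {3,6,9}; box has {1,2,3} → only 7 remains.
(3,2) = 9: row 3 has {1,2,3,4,5,6,7,8}; col 2 has {1,3,4,6}; box has {1,2,3,7} → only 9 remains.
(8,5) = 9: row 8 has {1,3,4,5,6,7}; col 5 has {1,2,3,5,6,8}; box has {1,2,3,4,5,6,7,8} → only 9 remains.
(9,1) = 1: row 9 has {2,3,4,5,6,8,9}; col 1 has {3,6,7,9}; box has {3,4,5,6,9} → only 1 remains.
(9,3) = 7: row 9 has {1,2,3,4,5,6,8,9}; col 3 has {2,3,4,5,9}; box has {1,3,4,5,6,9} → only 7 remains.
(1,1) = 5: row 1 has {1,2,3,4,6,7,8,9}; col 1 has {1,3,6,7,9}; box has {1,2,3,7,9} → only 5 remains.
(2,2) = 8: row 2 has {1,2,3,5,7,9}; col 2 has {1,3,4,6,9}; box has {1,2,3,5,7,9} → only 8 remains.

8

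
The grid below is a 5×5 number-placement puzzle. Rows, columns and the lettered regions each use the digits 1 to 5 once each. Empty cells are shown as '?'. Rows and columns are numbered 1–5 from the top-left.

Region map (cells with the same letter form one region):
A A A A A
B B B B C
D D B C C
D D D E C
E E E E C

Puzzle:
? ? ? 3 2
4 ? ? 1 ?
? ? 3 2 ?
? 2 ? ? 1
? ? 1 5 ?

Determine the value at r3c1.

1

r2c2 = 5 (sole candidate).
r2c3 = 2 (sole candidate).
r2c5 = 3 (sole candidate).
r4c4 = 4 (sole candidate).
r5c2 = 3 (sole candidate).
r5c5 = 4 (sole candidate).
r3c5 = 5 (sole candidate).
r4c3 = 5 (sole candidate).
r5c1 = 2 (sole candidate).
r1c3 = 4 (sole candidate).
r3c1 = 1: row 3 has {2,3,5}; col 1 has {2,4}; region has {2,5} → only 1 remains.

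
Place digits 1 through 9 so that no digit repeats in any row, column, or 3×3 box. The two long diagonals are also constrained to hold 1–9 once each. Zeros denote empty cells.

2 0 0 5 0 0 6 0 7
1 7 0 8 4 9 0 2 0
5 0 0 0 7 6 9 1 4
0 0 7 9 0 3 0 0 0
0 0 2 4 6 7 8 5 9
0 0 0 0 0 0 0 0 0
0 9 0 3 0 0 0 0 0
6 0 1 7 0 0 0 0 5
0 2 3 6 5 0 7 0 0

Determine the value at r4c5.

2

r1c6 = 1 (sole candidate).
r2c3 = 6 (sole candidate).
r2c9 = 3 (sole candidate).
r3c3 = 8 (sole candidate).
r3c4 = 2 (sole candidate).
r5c1 = 3 (sole candidate).
r5c2 = 1 (sole candidate).
r6c4 = 1 (sole candidate).
r6c6 = 5 (sole candidate).
r9c9 = 1 (sole candidate).
r1c5 = 3 (sole candidate).
r1c8 = 8 (sole candidate).
r2c7 = 5 (sole candidate).
r3c2 = 3 (sole candidate).
r7c7 = 4 (sole candidate).
r7c8 = 6 (sole candidate).
r8c8 = 3 (sole candidate).
r9c8 = 9 (sole candidate).
r1c2 = 4 (sole candidate).
r1c3 = 9 (sole candidate).
r4c8 = 4 (sole candidate).
r6c3 = 4 (sole candidate).
r6c8 = 7 (sole candidate).
r7c3 = 5 (sole candidate).
r8c2 = 8 (sole candidate).
r8c7 = 2 (sole candidate).
r9c1 = 4 (sole candidate).
r9c6 = 8 (sole candidate).
r4c1 = 8 (sole candidate).
r4c5 = 2: row 4 has {3,4,7,8,9}; col 5 has {3,4,5,6,7}; box has {1,3,4,5,6,7,9} → only 2 remains.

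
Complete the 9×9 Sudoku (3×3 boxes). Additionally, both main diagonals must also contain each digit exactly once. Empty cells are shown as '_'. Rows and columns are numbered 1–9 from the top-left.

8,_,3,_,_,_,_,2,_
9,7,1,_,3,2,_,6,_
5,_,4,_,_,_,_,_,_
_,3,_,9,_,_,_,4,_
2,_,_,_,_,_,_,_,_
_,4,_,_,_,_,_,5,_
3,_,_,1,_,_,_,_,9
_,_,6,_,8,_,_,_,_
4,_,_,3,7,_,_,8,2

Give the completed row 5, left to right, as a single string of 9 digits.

257413896

r1c2 = 6: row 1 has {2,3,8}; col 2 has {3,4,7}; box has {1,3,4,5,7,8,9} → only 6 remains.
r3c2 = 2: row 3 has {4,5}; col 2 has {3,4,6,7}; box has {1,3,4,5,6,7,8,9} → only 2 remains.
r7c8 = 7: row 7 has {1,3,9}; col 8 has {2,4,5,6,8}; box has {2,8,9} → only 7 remains.
r8c4 = 2: in row 8, 2 can only go here (every other open cell in that row sees a 2).
r8c1 = 7: in row 8, 7 can only go here (every other open cell in that row sees a 7).
r7c3 = 2: in row 7, 2 can only go here (every other open cell in that row sees a 2).
r7c2 = 8: in row 7, 8 can only go here (every other open cell in that row sees an 8).
r3c7 = 3: in anti-diagonal, 3 can only go here (every other open cell in that diagonal sees a 3).
r8c2 = 9: in anti-diagonal, 9 can only go here (every other open cell in that diagonal sees a 9).
r9c3 = 5: row 9 has {2,3,4,7,8}; col 3 has {1,2,3,4,6}; box has {2,3,4,6,7,8,9} → only 5 remains.
r9c2 = 1: row 9 has {2,3,4,5,7,8}; col 2 has {2,3,4,6,7,8,9}; box has {2,3,4,5,6,7,8,9} → only 1 remains.
r9c7 = 6: row 9 has {1,2,3,4,5,7,8}; col 7 has {3}; box has {2,7,8,9} → only 6 remains.
r5c2 = 5: row 5 has {2}; col 2 has {1,2,3,4,6,7,8,9}; box has {2,3,4} → only 5 remains.
r5c5 = 1: row 5 has {2,5}; col 5 has {3,7,8}; box has {9}; main diagonal has {2,4,7,8,9}; anti-diagonal has {2,3,4,6,9} → only 1 remains.
r7c7 = 5: row 7 has {1,2,3,7,8,9}; col 7 has {3,6}; box has {2,6,7,8,9}; main diagonal has {1,2,4,7,8,9} → only 5 remains.
r8c8 = 3: row 8 has {2,6,7,8,9}; col 8 has {2,4,5,6,7,8}; box has {2,5,6,7,8,9}; main diagonal has {1,2,4,5,7,8,9} → only 3 remains.
r9c6 = 9: row 9 has {1,2,3,4,5,6,7,8}; col 6 has {2}; box has {1,2,3,7,8} → only 9 remains.
r5c8 = 9: row 5 has {1,2,5}; col 8 has {2,3,4,5,6,7,8}; box has {4,5} → only 9 remains.
r6c6 = 6: row 6 has {4,5}; col 6 has {2,9}; box has {1,9}; main diagonal has {1,2,3,4,5,7,8,9} → only 6 remains.
r7c6 = 4: row 7 has {1,2,3,5,7,8,9}; col 6 has {2,6,9}; box has {1,2,3,7,8,9} → only 4 remains.
r8c6 = 5: row 8 has {2,3,6,7,8,9}; col 6 has {2,4,6,9}; box has {1,2,3,4,7,8,9} → only 5 remains.
r3c8 = 1: row 3 has {2,3,4,5}; col 8 has {2,3,4,5,6,7,8,9}; box has {2,3,6} → only 1 remains.
r6c1 = 1: row 6 has {4,5,6}; col 1 has {2,3,4,5,7,8,9}; box has {2,3,4,5} → only 1 remains.
r6c5 = 2: row 6 has {1,4,5,6}; col 5 has {1,3,7,8}; box has {1,6,9} → only 2 remains.
r7c5 = 6: row 7 has {1,2,3,4,5,7,8,9}; col 5 has {1,2,3,7,8}; box has {1,2,3,4,5,7,8,9} → only 6 remains.
r3c5 = 9: row 3 has {1,2,3,4,5}; col 5 has {1,2,3,6,7,8}; box has {2,3} → only 9 remains.
r4c1 = 6: row 4 has {3,4,9}; col 1 has {1,2,3,4,5,7,8,9}; box has {1,2,3,4,5} → only 6 remains.
r4c5 = 5: row 4 has {3,4,6,9}; col 5 has {1,2,3,6,7,8,9}; box has {1,2,6,9} → only 5 remains.
r1c5 = 4: row 1 has {2,3,6,8}; col 5 has {1,2,3,5,6,7,8,9}; box has {2,3,9} → only 4 remains.
r1c6 = 1: in row 1, 1 can only go here (every other open cell in that row sees a 1).
r1c7 = 9: in row 1, 9 can only go here (every other open cell in that row sees a 9).
r3c4 = 6: in row 3, 6 can only go here (every other open cell in that row sees a 6).
r4c7 = 2: in row 4, 2 can only go here (every other open cell in that row sees a 2).
r4c9 = 1: in row 4, 1 can only go here (every other open cell in that row sees a 1).
r8c9 = 4: row 8 has {2,3,5,6,7,8,9}; col 9 has {1,2,9}; box has {2,3,5,6,7,8,9} → only 4 remains.
r8c7 = 1: row 8 has {2,3,4,5,6,7,8,9}; col 7 has {2,3,5,6,9}; box has {2,3,4,5,6,7,8,9} → only 1 remains.
r2c7 = 4: in row 2, 4 can only go here (every other open cell in that row sees a 4).
r5c4 = 4: in row 5, 4 can only go here (every other open cell in that row sees a 4).
r5c9 = 6: in row 5, 6 can only go here (every other open cell in that row sees a 6).
r5c6 = 3: in row 5, 3 can only go here (every other open cell in that row sees a 3).
r6c3 = 9: in row 6, 9 can only go here (every other open cell in that row sees a 9).
r6c9 = 3: in row 6, 3 can only go here (every other open cell in that row sees a 3).
r1c9 = 5: in anti-diagonal, 5 can only go here (every other open cell in that diagonal sees a 5).
r1c4 = 7: row 1 has {1,2,3,4,5,6,8,9}; col 4 has {1,2,3,4,6,9}; box has {1,2,3,4,6,9} → only 7 remains.
r2c9 = 8: row 2 has {1,2,3,4,6,7,9}; col 9 has {1,2,3,4,5,6,9}; box has {1,2,3,4,5,6,9} → only 8 remains.
r3c6 = 8: row 3 has {1,2,3,4,5,6,9}; col 6 has {1,2,3,4,5,6,9}; box has {1,2,3,4,6,7,9} → only 8 remains.
r3c9 = 7: row 3 has {1,2,3,4,5,6,8,9}; col 9 has {1,2,3,4,5,6,8,9}; box has {1,2,3,4,5,6,8,9} → only 7 remains.
r4c6 = 7: row 4 has {1,2,3,4,5,6,9}; col 6 has {1,2,3,4,5,6,8,9}; box has {1,2,3,4,5,6,9}; anti-diagonal has {1,2,3,4,5,6,9} → only 7 remains.
r6c4 = 8: row 6 has {1,2,3,4,5,6,9}; col 4 has {1,2,3,4,6,7,9}; box has {1,2,3,4,5,6,7,9}; anti-diagonal has {1,2,3,4,5,6,7,9} → only 8 remains.
r6c7 = 7: row 6 has {1,2,3,4,5,6,8,9}; col 7 has {1,2,3,4,5,6,9}; box has {1,2,3,4,5,6,9} → only 7 remains.
r2c4 = 5: row 2 has {1,2,3,4,6,7,8,9}; col 4 has {1,2,3,4,6,7,8,9}; box has {1,2,3,4,6,7,8,9} → only 5 remains.
r4c3 = 8: row 4 has {1,2,3,4,5,6,7,9}; col 3 has {1,2,3,4,5,6,9}; box has {1,2,3,4,5,6,9} → only 8 remains.
r5c3 = 7: row 5 has {1,2,3,4,5,6,9}; col 3 has {1,2,3,4,5,6,8,9}; box has {1,2,3,4,5,6,8,9} → only 7 remains.
r5c7 = 8: row 5 has {1,2,3,4,5,6,7,9}; col 7 has {1,2,3,4,5,6,7,9}; box has {1,2,3,4,5,6,7,9} → only 8 remains.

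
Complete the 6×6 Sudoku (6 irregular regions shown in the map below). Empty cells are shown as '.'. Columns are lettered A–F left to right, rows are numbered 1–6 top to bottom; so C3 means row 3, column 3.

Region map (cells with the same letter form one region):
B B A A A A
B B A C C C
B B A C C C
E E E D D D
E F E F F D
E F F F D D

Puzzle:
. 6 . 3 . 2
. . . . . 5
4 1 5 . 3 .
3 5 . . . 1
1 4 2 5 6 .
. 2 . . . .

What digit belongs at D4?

6

A1 = 5: row 1 has {2,3,6}; col 1 has {1,3,4}; region has {1,4,6} → only 5 remains.
A2 = 2: row 2 has {5}; col 1 has {1,3,4,5}; region has {1,4,5,6} → only 2 remains.
B2 = 3: row 2 has {2,5}; col 2 has {1,2,4,5,6}; region has {1,2,4,5,6} → only 3 remains.
F3 = 6: row 3 has {1,3,4,5}; col 6 has {1,2,5}; region has {3,5} → only 6 remains.
F5 = 3: row 5 has {1,2,4,5,6}; col 6 has {1,2,5,6}; region has {1} → only 3 remains.
A6 = 6: row 6 has {2}; col 1 has {1,2,3,4,5}; region has {1,2,3,5} → only 6 remains.
D6 = 1: row 6 has {2,6}; col 4 has {3,5}; region has {2,4,5,6} → only 1 remains.
F6 = 4: row 6 has {1,2,6}; col 6 has {1,2,3,5,6}; region has {1,3} → only 4 remains.
D2 = 4: row 2 has {2,3,5}; col 4 has {1,3,5}; region has {3,5,6} → only 4 remains.
E2 = 1: row 2 has {2,3,4,5}; col 5 has {3,6}; region has {3,4,5,6} → only 1 remains.
D3 = 2: row 3 has {1,3,4,5,6}; col 4 has {1,3,4,5}; region has {1,3,4,5,6} → only 2 remains.
C4 = 4: row 4 has {1,3,5}; col 3 has {2,5}; region has {1,2,3,5,6} → only 4 remains.
D4 = 6: row 4 has {1,3,4,5}; col 4 has {1,2,3,4,5}; region has {1,3,4} → only 6 remains.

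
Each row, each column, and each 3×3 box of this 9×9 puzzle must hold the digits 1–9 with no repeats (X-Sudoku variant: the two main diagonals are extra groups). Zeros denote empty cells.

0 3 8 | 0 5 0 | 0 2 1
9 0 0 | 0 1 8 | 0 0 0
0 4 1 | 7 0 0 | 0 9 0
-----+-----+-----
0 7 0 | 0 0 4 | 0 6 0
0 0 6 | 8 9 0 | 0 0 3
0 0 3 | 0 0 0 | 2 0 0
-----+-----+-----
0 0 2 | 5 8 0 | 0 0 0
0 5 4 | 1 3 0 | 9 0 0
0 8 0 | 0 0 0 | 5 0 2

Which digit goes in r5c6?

1

r2c2 = 6: row 2 has {1,8,9}; col 2 has {3,4,5,7,8}; box has {1,3,4,8,9}; main diagonal has {1,2,9} → only 6 remains.
r4c4 = 3: row 4 has {4,6,7}; col 4 has {1,5,7,8}; box has {4,8,9}; main diagonal has {1,2,6,9} → only 3 remains.
r4c5 = 2: row 4 has {3,4,6,7}; col 5 has {1,3,5,8,9}; box has {3,4,8,9} → only 2 remains.
r6c4 = 6: row 6 has {2,3}; col 4 has {1,3,5,7,8}; box has {2,3,4,8,9}; anti-diagonal has {1,2,4,5,9} → only 6 remains.
r6c5 = 7: row 6 has {2,3,6}; col 5 has {1,2,3,5,8,9}; box has {2,3,4,6,8,9} → only 7 remains.
r6c6 = 5: row 6 has {2,3,6,7}; col 6 has {4,8}; box has {2,3,4,6,7,8,9}; main diagonal has {1,2,3,6,9} → only 5 remains.
r1c1 = 7: row 1 has {1,2,3,5,8}; col 1 has {9}; box has {1,3,4,6,8,9}; main diagonal has {1,2,3,5,6,9} → only 7 remains.
r2c3 = 5: row 2 has {1,6,8,9}; col 3 has {1,2,3,4,6,8}; box has {1,3,4,6,7,8,9} → only 5 remains.
r3c1 = 2: row 3 has {1,4,7,9}; col 1 has {7,9}; box has {1,3,4,5,6,7,8,9} → only 2 remains.
r3c5 = 6: row 3 has {1,2,4,7,9}; col 5 has {1,2,3,5,7,8,9}; box has {1,5,7,8} → only 6 remains.
r3c6 = 3: row 3 has {1,2,4,6,7,9}; col 6 has {4,5,8}; box has {1,5,6,7,8} → only 3 remains.
r3c7 = 8: row 3 has {1,2,3,4,6,7,9}; col 7 has {2,5,9}; box has {1,2,9}; anti-diagonal has {1,2,4,5,6,9} → only 8 remains.
r3c9 = 5: row 3 has {1,2,3,4,6,7,8,9}; col 9 has {1,2,3}; box has {1,2,8,9} → only 5 remains.
r4c3 = 9: row 4 has {2,3,4,6,7}; col 3 has {1,2,3,4,5,6,8}; box has {3,6,7} → only 9 remains.
r4c7 = 1: row 4 has {2,3,4,6,7,9}; col 7 has {2,5,8,9}; box has {2,3,6} → only 1 remains.
r4c9 = 8: row 4 has {1,2,3,4,6,7,9}; col 9 has {1,2,3,5}; box has {1,2,3,6} → only 8 remains.
r5c6 = 1: row 5 has {3,6,8,9}; col 6 has {3,4,5,8}; box has {2,3,4,5,6,7,8,9} → only 1 remains.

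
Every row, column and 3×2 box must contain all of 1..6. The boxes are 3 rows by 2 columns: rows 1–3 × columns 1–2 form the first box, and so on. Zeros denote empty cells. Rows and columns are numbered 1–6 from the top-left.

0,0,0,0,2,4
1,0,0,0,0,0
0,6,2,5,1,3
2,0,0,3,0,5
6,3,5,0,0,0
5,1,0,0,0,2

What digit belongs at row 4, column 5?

row 1, column 1 = 3 (sole candidate).
row 1, column 2 = 5 (sole candidate).
row 2, column 6 = 6 (sole candidate).
row 3, column 1 = 4 (sole candidate).
row 4, column 2 = 4 (sole candidate).
row 4, column 5 = 6: row 4 has {2,3,4,5}; col 5 has {1,2}; box has {2,5} → only 6 remains.

6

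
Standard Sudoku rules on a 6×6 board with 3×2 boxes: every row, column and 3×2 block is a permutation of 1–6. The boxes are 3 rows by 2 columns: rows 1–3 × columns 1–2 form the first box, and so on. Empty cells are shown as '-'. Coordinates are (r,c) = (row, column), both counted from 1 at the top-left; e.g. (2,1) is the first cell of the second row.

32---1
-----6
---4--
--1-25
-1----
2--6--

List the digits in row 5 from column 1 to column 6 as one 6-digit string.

514263

(1,4) = 5: row 1 has {1,2,3}; col 4 has {4,6}; box has {4} → only 5 remains.
(1,5) = 4: row 1 has {1,2,3,5}; col 5 has {2}; box has {1,6} → only 4 remains.
(4,4) = 3: row 4 has {1,2,5}; col 4 has {4,5,6}; box has {1,6} → only 3 remains.
(5,4) = 2: row 5 has {1}; col 4 has {3,4,5,6}; box has {1,3,6} → only 2 remains.
(1,3) = 6: row 1 has {1,2,3,4,5}; col 3 has {1}; box has {4,5} → only 6 remains.
(2,4) = 1: row 2 has {6}; col 4 has {2,3,4,5,6}; box has {4,5,6} → only 1 remains.
(2,3) = 2: in row 2, 2 can only go here (every other open cell in that row sees a 2).
(3,3) = 3: row 3 has {4}; col 3 has {1,2,6}; box has {1,2,4,5,6} → only 3 remains.
(3,5) = 5: row 3 has {3,4}; col 5 has {2,4}; box has {1,4,6} → only 5 remains.
(3,6) = 2: row 3 has {3,4,5}; col 6 has {1,5,6}; box has {1,4,5,6} → only 2 remains.
(2,5) = 3: row 2 has {1,2,6}; col 5 has {2,4,5}; box has {1,2,4,5,6} → only 3 remains.
(3,2) = 6: row 3 has {2,3,4,5}; col 2 has {1,2}; box has {2,3} → only 6 remains.
(4,2) = 4: row 4 has {1,2,3,5}; col 2 has {1,2,6}; box has {1,2} → only 4 remains.
(5,5) = 6: row 5 has {1,2}; col 5 has {2,3,4,5}; box has {2,5} → only 6 remains.
(6,5) = 1: row 6 has {2,6}; col 5 has {2,3,4,5,6}; box has {2,5,6} → only 1 remains.
(2,2) = 5: row 2 has {1,2,3,6}; col 2 has {1,2,4,6}; box has {2,3,6} → only 5 remains.
(3,1) = 1: row 3 has {2,3,4,5,6}; col 1 has {2,3}; box has {2,3,5,6} → only 1 remains.
(4,1) = 6: row 4 has {1,2,3,4,5}; col 1 has {1,2,3}; box has {1,2,4} → only 6 remains.
(5,1) = 5: row 5 has {1,2,6}; col 1 has {1,2,3,6}; box has {1,2,4,6} → only 5 remains.
(5,3) = 4: row 5 has {1,2,5,6}; col 3 has {1,2,3,6}; box has {1,2,3,6} → only 4 remains.
(5,6) = 3: row 5 has {1,2,4,5,6}; col 6 has {1,2,5,6}; box has {1,2,5,6} → only 3 remains.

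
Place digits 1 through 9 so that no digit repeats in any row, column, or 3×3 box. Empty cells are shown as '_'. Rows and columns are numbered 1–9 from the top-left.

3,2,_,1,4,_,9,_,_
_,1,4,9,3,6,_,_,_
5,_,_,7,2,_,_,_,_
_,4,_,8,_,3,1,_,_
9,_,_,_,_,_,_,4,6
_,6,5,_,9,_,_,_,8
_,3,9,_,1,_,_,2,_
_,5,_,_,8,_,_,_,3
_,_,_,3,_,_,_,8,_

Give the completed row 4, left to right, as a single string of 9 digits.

R3C6 = 8 (sole candidate).
R9C2 = 7 (sole candidate).
R1C6 = 5 (sole candidate).
R1C9 = 7 (sole candidate).
R2C8 = 5 (sole candidate).
R2C9 = 2 (sole candidate).
R3C2 = 9 (sole candidate).
R3C3 = 6 (sole candidate).
R5C2 = 8 (sole candidate).
R1C3 = 8 (sole candidate).
R1C8 = 6 (sole candidate).
R2C1 = 7 (sole candidate).
R2C7 = 8 (sole candidate).
R4C1 = 2: row 4 has {1,3,4,8}; col 1 has {3,5,7,9}; box has {4,5,6,8,9} → only 2 remains.
R4C3 = 7: row 4 has {1,2,3,4,8}; col 3 has {4,5,6,8,9}; box has {2,4,5,6,8,9} → only 7 remains.
R4C8 = 9: row 4 has {1,2,3,4,7,8}; col 8 has {2,4,5,6,8}; box has {1,4,6,8} → only 9 remains.
R4C9 = 5: row 4 has {1,2,3,4,7,8,9}; col 9 has {2,3,6,7,8}; box has {1,4,6,8,9} → only 5 remains.
R6C1 = 1 (sole candidate).
R7C9 = 4 (sole candidate).
R3C9 = 1 (sole candidate).
R4C5 = 6: row 4 has {1,2,3,4,5,7,8,9}; col 5 has {1,2,3,4,8,9}; box has {3,8,9} → only 6 remains.

247863195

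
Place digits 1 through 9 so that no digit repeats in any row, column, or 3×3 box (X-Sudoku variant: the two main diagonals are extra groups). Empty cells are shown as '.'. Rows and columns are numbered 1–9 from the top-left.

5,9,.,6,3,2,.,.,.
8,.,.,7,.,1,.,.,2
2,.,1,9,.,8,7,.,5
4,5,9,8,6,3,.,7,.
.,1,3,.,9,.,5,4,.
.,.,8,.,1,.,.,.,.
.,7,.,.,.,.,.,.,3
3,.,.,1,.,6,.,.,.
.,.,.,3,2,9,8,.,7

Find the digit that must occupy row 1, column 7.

row 2, column 8 = 6: row 2 has {1,2,7,8}; col 8 has {4,7}; box has {2,5,7}; anti-diagonal has {3,7,9} → only 6 remains.
row 3, column 5 = 4: row 3 has {1,2,5,7,8,9}; col 5 has {1,2,3,6,9}; box has {1,2,3,6,7,8,9} → only 4 remains.
row 3, column 8 = 3: row 3 has {1,2,4,5,7,8,9}; col 8 has {4,6,7}; box has {2,5,6,7} → only 3 remains.
row 4, column 9 = 1: row 4 has {3,4,5,6,7,8,9}; col 9 has {2,3,5,7}; box has {4,5,7} → only 1 remains.
row 5, column 4 = 2: row 5 has {1,3,4,5,9}; col 4 has {1,3,6,7,8,9}; box has {1,3,6,8,9} → only 2 remains.
row 5, column 6 = 7: row 5 has {1,2,3,4,5,9}; col 6 has {1,2,3,6,8,9}; box has {1,2,3,6,8,9} → only 7 remains.
row 6, column 6 = 4: row 6 has {1,8}; col 6 has {1,2,3,6,7,8,9}; box has {1,2,3,6,7,8,9}; main diagonal has {1,5,7,8,9} → only 4 remains.
row 7, column 6 = 5: row 7 has {3,7}; col 6 has {1,2,3,4,6,7,8,9}; box has {1,2,3,6,9} → only 5 remains.
row 8, column 8 = 2: row 8 has {1,3,6}; col 8 has {3,4,6,7}; box has {3,7,8}; main diagonal has {1,4,5,7,8,9} → only 2 remains.
row 9, column 1 = 1: row 9 has {2,3,7,8,9}; col 1 has {2,3,4,5,8}; box has {3,7}; anti-diagonal has {3,6,7,9} → only 1 remains.
row 9, column 8 = 5: row 9 has {1,2,3,7,8,9}; col 8 has {2,3,4,6,7}; box has {2,3,7,8} → only 5 remains.
row 2, column 2 = 3: row 2 has {1,2,6,7,8}; col 2 has {1,5,7,9}; box has {1,2,5,8,9}; main diagonal has {1,2,4,5,7,8,9} → only 3 remains.
row 2, column 3 = 4: row 2 has {1,2,3,6,7,8}; col 3 has {1,3,8,9}; box has {1,2,3,5,8,9} → only 4 remains.
row 2, column 5 = 5: row 2 has {1,2,3,4,6,7,8}; col 5 has {1,2,3,4,6,9}; box has {1,2,3,4,6,7,8,9} → only 5 remains.
row 2, column 7 = 9: row 2 has {1,2,3,4,5,6,7,8}; col 7 has {5,7,8}; box has {2,3,5,6,7} → only 9 remains.
row 3, column 2 = 6: row 3 has {1,2,3,4,5,7,8,9}; col 2 has {1,3,5,7,9}; box has {1,2,3,4,5,8,9} → only 6 remains.
row 4, column 7 = 2: row 4 has {1,3,4,5,6,7,8,9}; col 7 has {5,7,8,9}; box has {1,4,5,7} → only 2 remains.
row 5, column 1 = 6: row 5 has {1,2,3,4,5,7,9}; col 1 has {1,2,3,4,5,8}; box has {1,3,4,5,8,9} → only 6 remains.
row 5, column 9 = 8: row 5 has {1,2,3,4,5,6,7,9}; col 9 has {1,2,3,5,7}; box has {1,2,4,5,7} → only 8 remains.
row 6, column 1 = 7: row 6 has {1,4,8}; col 1 has {1,2,3,4,5,6,8}; box has {1,3,4,5,6,8,9} → only 7 remains.
row 6, column 2 = 2: row 6 has {1,4,7,8}; col 2 has {1,3,5,6,7,9}; box has {1,3,4,5,6,7,8,9} → only 2 remains.
row 6, column 4 = 5: row 6 has {1,2,4,7,8}; col 4 has {1,2,3,6,7,8,9}; box has {1,2,3,4,6,7,8,9}; anti-diagonal has {1,3,6,7,9} → only 5 remains.
row 6, column 8 = 9: row 6 has {1,2,4,5,7,8}; col 8 has {2,3,4,5,6,7}; box has {1,2,4,5,7,8} → only 9 remains.
row 6, column 9 = 6: row 6 has {1,2,4,5,7,8,9}; col 9 has {1,2,3,5,7,8}; box has {1,2,4,5,7,8,9} → only 6 remains.
row 7, column 1 = 9: row 7 has {3,5,7}; col 1 has {1,2,3,4,5,6,7,8}; box has {1,3,7} → only 9 remains.
row 7, column 3 = 2: row 7 has {3,5,7,9}; col 3 has {1,3,4,8,9}; box has {1,3,7,9}; anti-diagonal has {1,3,5,6,7,9} → only 2 remains.
row 7, column 4 = 4: row 7 has {2,3,5,7,9}; col 4 has {1,2,3,5,6,7,8,9}; box has {1,2,3,5,6,9} → only 4 remains.
row 7, column 5 = 8: row 7 has {2,3,4,5,7,9}; col 5 has {1,2,3,4,5,6,9}; box has {1,2,3,4,5,6,9} → only 8 remains.
row 7, column 7 = 6: row 7 has {2,3,4,5,7,8,9}; col 7 has {2,5,7,8,9}; box has {2,3,5,7,8}; main diagonal has {1,2,3,4,5,7,8,9} → only 6 remains.
row 7, column 8 = 1: row 7 has {2,3,4,5,6,7,8,9}; col 8 has {2,3,4,5,6,7,9}; box has {2,3,5,6,7,8} → only 1 remains.
row 8, column 3 = 5: row 8 has {1,2,3,6}; col 3 has {1,2,3,4,8,9}; box has {1,2,3,7,9} → only 5 remains.
row 8, column 5 = 7: row 8 has {1,2,3,5,6}; col 5 has {1,2,3,4,5,6,8,9}; box has {1,2,3,4,5,6,8,9} → only 7 remains.
row 8, column 7 = 4: row 8 has {1,2,3,5,6,7}; col 7 has {2,5,6,7,8,9}; box has {1,2,3,5,6,7,8} → only 4 remains.
row 8, column 9 = 9: row 8 has {1,2,3,4,5,6,7}; col 9 has {1,2,3,5,6,7,8}; box has {1,2,3,4,5,6,7,8} → only 9 remains.
row 9, column 2 = 4: row 9 has {1,2,3,5,7,8,9}; col 2 has {1,2,3,5,6,7,9}; box has {1,2,3,5,7,9} → only 4 remains.
row 9, column 3 = 6: row 9 has {1,2,3,4,5,7,8,9}; col 3 has {1,2,3,4,5,8,9}; box has {1,2,3,4,5,7,9} → only 6 remains.
row 1, column 3 = 7: row 1 has {2,3,5,6,9}; col 3 has {1,2,3,4,5,6,8,9}; box has {1,2,3,4,5,6,8,9} → only 7 remains.
row 1, column 7 = 1: row 1 has {2,3,5,6,7,9}; col 7 has {2,4,5,6,7,8,9}; box has {2,3,5,6,7,9} → only 1 remains.

1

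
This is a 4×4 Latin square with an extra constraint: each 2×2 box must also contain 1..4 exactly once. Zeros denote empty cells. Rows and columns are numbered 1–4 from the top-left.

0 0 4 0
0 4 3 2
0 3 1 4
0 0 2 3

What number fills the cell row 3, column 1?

row 1, column 4 = 1: row 1 has {4}; col 4 has {2,3,4}; box has {2,3,4} → only 1 remains.
row 2, column 1 = 1: row 2 has {2,3,4}; col 1 has {}; box has {4} → only 1 remains.
row 3, column 1 = 2: row 3 has {1,3,4}; col 1 has {1}; box has {3} → only 2 remains.

2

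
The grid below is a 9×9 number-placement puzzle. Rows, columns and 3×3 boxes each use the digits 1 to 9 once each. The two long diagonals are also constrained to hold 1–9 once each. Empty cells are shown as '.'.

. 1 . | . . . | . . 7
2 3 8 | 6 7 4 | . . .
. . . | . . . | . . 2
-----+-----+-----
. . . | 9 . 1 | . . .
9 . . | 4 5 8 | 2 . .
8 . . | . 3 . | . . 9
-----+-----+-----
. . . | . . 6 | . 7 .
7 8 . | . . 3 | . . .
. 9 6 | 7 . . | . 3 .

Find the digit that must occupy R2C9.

R2C8 = 9 (sole candidate).
R6C4 = 2 (sole candidate).
R6C6 = 7 (sole candidate).
R9C1 = 4 (sole candidate).
R1C1 = 6 (sole candidate).
R3C1 = 5 (sole candidate).
R3C3 = 4 (sole candidate).
R3C6 = 9 (sole candidate).
R4C1 = 3 (sole candidate).
R4C5 = 6 (sole candidate).
R7C1 = 1 (sole candidate).
R7C3 = 3 (sole candidate).
R7C7 = 8 (sole candidate).
R9C9 = 1 (sole candidate).
R1C3 = 9 (sole candidate).
R2C9 = 5: row 2 has {2,3,4,6,7,8,9}; col 9 has {1,2,7,9}; box has {2,7,9} → only 5 remains.

5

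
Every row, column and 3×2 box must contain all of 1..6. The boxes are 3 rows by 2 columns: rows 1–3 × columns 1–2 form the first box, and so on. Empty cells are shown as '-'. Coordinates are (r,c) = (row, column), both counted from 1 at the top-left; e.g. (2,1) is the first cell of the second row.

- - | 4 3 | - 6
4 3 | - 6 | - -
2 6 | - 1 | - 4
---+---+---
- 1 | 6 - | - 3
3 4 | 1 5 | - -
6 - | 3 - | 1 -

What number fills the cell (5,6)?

2

(1,2) = 5 (sole candidate).
(1,5) = 2 (sole candidate).
(2,5) = 5 (sole candidate).
(2,6) = 1 (sole candidate).
(3,3) = 5 (sole candidate).
(3,5) = 3 (sole candidate).
(4,1) = 5 (sole candidate).
(4,5) = 4 (sole candidate).
(5,5) = 6 (sole candidate).
(5,6) = 2: row 5 has {1,3,4,5,6}; col 6 has {1,3,4,6}; box has {1,3,4,6} → only 2 remains.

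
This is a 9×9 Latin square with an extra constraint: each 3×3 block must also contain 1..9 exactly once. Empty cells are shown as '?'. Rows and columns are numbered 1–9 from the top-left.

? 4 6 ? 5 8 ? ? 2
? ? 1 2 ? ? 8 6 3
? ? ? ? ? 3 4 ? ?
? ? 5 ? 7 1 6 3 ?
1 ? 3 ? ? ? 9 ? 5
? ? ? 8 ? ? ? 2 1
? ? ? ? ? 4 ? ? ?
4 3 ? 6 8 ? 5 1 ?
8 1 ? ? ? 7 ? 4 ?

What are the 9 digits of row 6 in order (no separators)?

694835721

r2c6 = 9: row 2 has {1,2,3,6,8}; col 6 has {1,3,4,7,8}; box has {2,3,5,8} → only 9 remains.
r5c4 = 4: row 5 has {1,3,5,9}; col 4 has {2,6,8}; box has {1,7,8} → only 4 remains.
r6c7 = 7: row 6 has {1,2,8}; col 7 has {4,5,6,8,9}; box has {1,2,3,5,6,9} → only 7 remains.
r8c6 = 2: row 8 has {1,3,4,5,6,8}; col 6 has {1,3,4,7,8,9}; box has {4,6,7,8} → only 2 remains.
r1c7 = 1: row 1 has {2,4,5,6,8}; col 7 has {4,5,6,7,8,9}; box has {2,3,4,6,8} → only 1 remains.
r2c5 = 4: row 2 has {1,2,3,6,8,9}; col 5 has {5,7,8}; box has {2,3,5,8,9} → only 4 remains.
r4c4 = 9: row 4 has {1,3,5,6,7}; col 4 has {2,4,6,8}; box has {1,4,7,8} → only 9 remains.
r5c6 = 6: row 5 has {1,3,4,5,9}; col 6 has {1,2,3,4,7,8,9}; box has {1,4,7,8,9} → only 6 remains.
r5c8 = 8: row 5 has {1,3,4,5,6,9}; col 8 has {1,2,3,4,6}; box has {1,2,3,5,6,7,9} → only 8 remains.
r6c5 = 3: row 6 has {1,2,7,8}; col 5 has {4,5,7,8}; box has {1,4,6,7,8,9} → only 3 remains.
r6c6 = 5: row 6 has {1,2,3,7,8}; col 6 has {1,2,3,4,6,7,8,9}; box has {1,3,4,6,7,8,9} → only 5 remains.
r9c5 = 9: row 9 has {1,4,7,8}; col 5 has {3,4,5,7,8}; box has {2,4,6,7,8} → only 9 remains.
r9c9 = 6: row 9 has {1,4,7,8,9}; col 9 has {1,2,3,5}; box has {1,4,5} → only 6 remains.
r1c4 = 7: row 1 has {1,2,4,5,6,8}; col 4 has {2,4,6,8,9}; box has {2,3,4,5,8,9} → only 7 remains.
r1c8 = 9: row 1 has {1,2,4,5,6,7,8}; col 8 has {1,2,3,4,6,8}; box has {1,2,3,4,6,8} → only 9 remains.
r3c4 = 1: row 3 has {3,4}; col 4 has {2,4,6,7,8,9}; box has {2,3,4,5,7,8,9} → only 1 remains.
r3c5 = 6: row 3 has {1,3,4}; col 5 has {3,4,5,7,8,9}; box has {1,2,3,4,5,7,8,9} → only 6 remains.
r3c9 = 7: row 3 has {1,3,4,6}; col 9 has {1,2,3,5,6}; box has {1,2,3,4,6,8,9} → only 7 remains.
r4c1 = 2: row 4 has {1,3,5,6,7,9}; col 1 has {1,4,8}; box has {1,3,5} → only 2 remains.
r4c2 = 8: row 4 has {1,2,3,5,6,7,9}; col 2 has {1,3,4}; box has {1,2,3,5} → only 8 remains.
r4c9 = 4: row 4 has {1,2,3,5,6,7,8,9}; col 9 has {1,2,3,5,6,7}; box has {1,2,3,5,6,7,8,9} → only 4 remains.
r5c2 = 7: row 5 has {1,3,4,5,6,8,9}; col 2 has {1,3,4,8}; box has {1,2,3,5,8} → only 7 remains.
r5c5 = 2: row 5 has {1,3,4,5,6,7,8,9}; col 5 has {3,4,5,6,7,8,9}; box has {1,3,4,5,6,7,8,9} → only 2 remains.
r7c5 = 1: row 7 has {4}; col 5 has {2,3,4,5,6,7,8,9}; box has {2,4,6,7,8,9} → only 1 remains.
r7c8 = 7: row 7 has {1,4}; col 8 has {1,2,3,4,6,8,9}; box has {1,4,5,6} → only 7 remains.
r8c9 = 9: row 8 has {1,2,3,4,5,6,8}; col 9 has {1,2,3,4,5,6,7}; box has {1,4,5,6,7} → only 9 remains.
r9c3 = 2: row 9 has {1,4,6,7,8,9}; col 3 has {1,3,5,6}; box has {1,3,4,8} → only 2 remains.
r9c7 = 3: row 9 has {1,2,4,6,7,8,9}; col 7 has {1,4,5,6,7,8,9}; box has {1,4,5,6,7,9} → only 3 remains.
r1c1 = 3: row 1 has {1,2,4,5,6,7,8,9}; col 1 has {1,2,4,8}; box has {1,4,6} → only 3 remains.
r2c2 = 5: row 2 has {1,2,3,4,6,8,9}; col 2 has {1,3,4,7,8}; box has {1,3,4,6} → only 5 remains.
r3c1 = 9: row 3 has {1,3,4,6,7}; col 1 has {1,2,3,4,8}; box has {1,3,4,5,6} → only 9 remains.
r3c2 = 2: row 3 has {1,3,4,6,7,9}; col 2 has {1,3,4,5,7,8}; box has {1,3,4,5,6,9} → only 2 remains.
r3c3 = 8: row 3 has {1,2,3,4,6,7,9}; col 3 has {1,2,3,5,6}; box has {1,2,3,4,5,6,9} → only 8 remains.
r3c8 = 5: row 3 has {1,2,3,4,6,7,8,9}; col 8 has {1,2,3,4,6,7,8,9}; box has {1,2,3,4,6,7,8,9} → only 5 remains.
r6c1 = 6: row 6 has {1,2,3,5,7,8}; col 1 has {1,2,3,4,8,9}; box has {1,2,3,5,7,8} → only 6 remains.
r6c2 = 9: row 6 has {1,2,3,5,6,7,8}; col 2 has {1,2,3,4,5,7,8}; box has {1,2,3,5,6,7,8} → only 9 remains.
r6c3 = 4: row 6 has {1,2,3,5,6,7,8,9}; col 3 has {1,2,3,5,6,8}; box has {1,2,3,5,6,7,8,9} → only 4 remains.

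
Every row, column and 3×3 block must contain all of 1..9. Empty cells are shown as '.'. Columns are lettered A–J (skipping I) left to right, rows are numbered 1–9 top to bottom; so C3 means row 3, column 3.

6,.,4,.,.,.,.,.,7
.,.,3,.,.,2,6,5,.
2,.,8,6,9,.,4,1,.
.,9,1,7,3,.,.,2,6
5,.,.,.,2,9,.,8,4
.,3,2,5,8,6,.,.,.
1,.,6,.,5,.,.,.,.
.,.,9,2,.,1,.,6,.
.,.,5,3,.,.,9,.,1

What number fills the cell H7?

3

E1 = 1 (sole candidate).
J3 = 3 (sole candidate).
F4 = 4 (sole candidate).
G4 = 5 (sole candidate).
C5 = 7 (sole candidate).
D5 = 1 (sole candidate).
G5 = 3 (sole candidate).
A6 = 4 (sole candidate).
J6 = 9 (sole candidate).
B1 = 5 (sole candidate).
D1 = 8 (sole candidate).
F1 = 3 (sole candidate).
G1 = 2 (sole candidate).
H1 = 9 (sole candidate).
D2 = 4 (sole candidate).
E2 = 7 (sole candidate).
J2 = 8 (sole candidate).
B3 = 7 (sole candidate).
F3 = 5 (sole candidate).
A4 = 8 (sole candidate).
B5 = 6 (sole candidate).
H6 = 7 (sole candidate).
D7 = 9 (sole candidate).
J7 = 2 (sole candidate).
E8 = 4 (sole candidate).
J8 = 5 (sole candidate).
A9 = 7 (sole candidate).
E9 = 6 (sole candidate).
F9 = 8 (sole candidate).
H9 = 4 (sole candidate).
A2 = 9 (sole candidate).
B2 = 1 (sole candidate).
G6 = 1 (sole candidate).
F7 = 7 (sole candidate).
G7 = 8 (sole candidate).
H7 = 3: row 7 has {1,2,5,6,7,8,9}; col 8 has {1,2,4,5,6,7,8,9}; box has {1,2,4,5,6,8,9} → only 3 remains.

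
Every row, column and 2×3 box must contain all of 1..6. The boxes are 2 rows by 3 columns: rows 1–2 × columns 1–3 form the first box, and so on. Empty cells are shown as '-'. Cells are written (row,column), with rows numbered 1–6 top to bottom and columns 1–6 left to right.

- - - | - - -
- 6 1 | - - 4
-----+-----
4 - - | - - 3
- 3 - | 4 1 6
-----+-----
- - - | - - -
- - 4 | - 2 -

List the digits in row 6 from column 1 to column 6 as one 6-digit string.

(3,5) = 5 (sole candidate).
(2,5) = 3 (sole candidate).
(3,4) = 2 (sole candidate).
(1,5) = 6 (sole candidate).
(2,4) = 5 (sole candidate).
(3,2) = 1 (sole candidate).
(3,3) = 6 (sole candidate).
(5,5) = 4 (sole candidate).
(6,2) = 5: row 6 has {2,4}; col 2 has {1,3,6}; box has {4} → only 5 remains.
(6,6) = 1: row 6 has {2,4,5}; col 6 has {3,4,6}; box has {2,4} → only 1 remains.
(1,4) = 1 (sole candidate).
(1,6) = 2 (sole candidate).
(2,1) = 2 (sole candidate).
(4,1) = 5 (sole candidate).
(4,3) = 2 (sole candidate).
(5,2) = 2 (sole candidate).
(5,3) = 3 (sole candidate).
(5,4) = 6 (sole candidate).
(5,6) = 5 (sole candidate).
(6,1) = 6: row 6 has {1,2,4,5}; col 1 has {2,4,5}; box has {2,3,4,5} → only 6 remains.
(6,4) = 3: row 6 has {1,2,4,5,6}; col 4 has {1,2,4,5,6}; box has {1,2,4,5,6} → only 3 remains.

654321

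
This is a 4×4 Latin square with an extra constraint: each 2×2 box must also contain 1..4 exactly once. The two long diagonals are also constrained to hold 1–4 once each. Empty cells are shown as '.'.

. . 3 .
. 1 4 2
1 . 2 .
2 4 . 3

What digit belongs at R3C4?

R1C1 = 4: row 1 has {3}; col 1 has {1,2}; box has {1}; main diagonal has {1,2,3} → only 4 remains.
R1C2 = 2: row 1 has {3,4}; col 2 has {1,4}; box has {1,4} → only 2 remains.
R1C4 = 1: row 1 has {2,3,4}; col 4 has {2,3}; box has {2,3,4}; anti-diagonal has {2,4} → only 1 remains.
R2C1 = 3: row 2 has {1,2,4}; col 1 has {1,2,4}; box has {1,2,4} → only 3 remains.
R3C2 = 3: row 3 has {1,2}; col 2 has {1,2,4}; box has {1,2,4}; anti-diagonal has {1,2,4} → only 3 remains.
R3C4 = 4: row 3 has {1,2,3}; col 4 has {1,2,3}; box has {2,3} → only 4 remains.

4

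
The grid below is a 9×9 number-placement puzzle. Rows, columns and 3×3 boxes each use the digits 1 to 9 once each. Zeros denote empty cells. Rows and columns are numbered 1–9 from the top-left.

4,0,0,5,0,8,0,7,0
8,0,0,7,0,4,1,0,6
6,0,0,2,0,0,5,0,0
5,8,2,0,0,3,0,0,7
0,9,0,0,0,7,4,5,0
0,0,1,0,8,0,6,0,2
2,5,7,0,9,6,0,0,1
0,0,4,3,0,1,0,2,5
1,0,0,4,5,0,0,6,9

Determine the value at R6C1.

7

R1C9 = 3: row 1 has {4,5,7,8}; col 9 has {1,2,5,6,7,9}; box has {1,5,6,7} → only 3 remains.
R2C5 = 3: row 2 has {1,4,6,7,8}; col 5 has {5,8,9}; box has {2,4,5,7,8} → only 3 remains.
R2C8 = 9: row 2 has {1,3,4,6,7,8}; col 8 has {2,5,6,7}; box has {1,3,5,6,7} → only 9 remains.
R3C5 = 1: row 3 has {2,5,6}; col 5 has {3,5,8,9}; box has {2,3,4,5,7,8} → only 1 remains.
R3C6 = 9: row 3 has {1,2,5,6}; col 6 has {1,3,4,6,7,8}; box has {1,2,3,4,5,7,8} → only 9 remains.
R4C7 = 9: row 4 has {2,3,5,7,8}; col 7 has {1,4,5,6}; box has {2,4,5,6,7} → only 9 remains.
R4C8 = 1: row 4 has {2,3,5,7,8,9}; col 8 has {2,5,6,7,9}; box has {2,4,5,6,7,9} → only 1 remains.
R5C1 = 3: row 5 has {4,5,7,9}; col 1 has {1,2,4,5,6,8}; box has {1,2,5,8,9} → only 3 remains.
R5C3 = 6: row 5 has {3,4,5,7,9}; col 3 has {1,2,4,7}; box has {1,2,3,5,8,9} → only 6 remains.
R5C4 = 1: row 5 has {3,4,5,6,7,9}; col 4 has {2,3,4,5,7}; box has {3,7,8} → only 1 remains.
R5C5 = 2: row 5 has {1,3,4,5,6,7,9}; col 5 has {1,3,5,8,9}; box has {1,3,7,8} → only 2 remains.
R5C9 = 8: row 5 has {1,2,3,4,5,6,7,9}; col 9 has {1,2,3,5,6,7,9}; box has {1,2,4,5,6,7,9} → only 8 remains.
R6C1 = 7: row 6 has {1,2,6,8}; col 1 has {1,2,3,4,5,6,8}; box has {1,2,3,5,6,8,9} → only 7 remains.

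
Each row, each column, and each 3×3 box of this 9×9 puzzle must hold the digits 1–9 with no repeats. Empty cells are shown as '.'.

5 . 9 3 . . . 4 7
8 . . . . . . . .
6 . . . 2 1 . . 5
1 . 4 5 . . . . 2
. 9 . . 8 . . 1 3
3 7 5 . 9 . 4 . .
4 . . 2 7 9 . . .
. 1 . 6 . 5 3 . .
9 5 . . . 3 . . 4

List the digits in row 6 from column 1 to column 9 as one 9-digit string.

375192468

r1c2 = 2: row 1 has {3,4,5,7,9}; col 2 has {1,5,7,9}; box has {5,6,8,9} → only 2 remains.
r1c5 = 6: row 1 has {2,3,4,5,7,9}; col 5 has {2,7,8,9}; box has {1,2,3} → only 6 remains.
r1c6 = 8: row 1 has {2,3,4,5,6,7,9}; col 6 has {1,3,5,9}; box has {1,2,3,6} → only 8 remains.
r1c7 = 1: row 1 has {2,3,4,5,6,7,8,9}; col 7 has {3,4}; box has {4,5,7} → only 1 remains.
r4c5 = 3: row 4 has {1,2,4,5}; col 5 has {2,6,7,8,9}; box has {5,8,9} → only 3 remains.
r5c1 = 2: row 5 has {1,3,8,9}; col 1 has {1,3,4,5,6,8,9}; box has {1,3,4,5,7,9} → only 2 remains.
r5c3 = 6: row 5 has {1,2,3,8,9}; col 3 has {4,5,9}; box has {1,2,3,4,5,7,9} → only 6 remains.
r6c4 = 1: row 6 has {3,4,5,7,9}; col 4 has {2,3,5,6}; box has {3,5,8,9} → only 1 remains.
r8c1 = 7: row 8 has {1,3,5,6}; col 1 has {1,2,3,4,5,6,8,9}; box has {1,4,5,9} → only 7 remains.
r8c5 = 4: row 8 has {1,3,5,6,7}; col 5 has {2,3,6,7,8,9}; box has {2,3,5,6,7,9} → only 4 remains.
r9c4 = 8: row 9 has {3,4,5,9}; col 4 has {1,2,3,5,6}; box has {2,3,4,5,6,7,9} → only 8 remains.
r9c5 = 1: row 9 has {3,4,5,8,9}; col 5 has {2,3,4,6,7,8,9}; box has {2,3,4,5,6,7,8,9} → only 1 remains.
r2c5 = 5: row 2 has {8}; col 5 has {1,2,3,4,6,7,8,9}; box has {1,2,3,6,8} → only 5 remains.
r4c2 = 8: row 4 has {1,2,3,4,5}; col 2 has {1,2,5,7,9}; box has {1,2,3,4,5,6,7,9} → only 8 remains.
r9c3 = 2: row 9 has {1,3,4,5,8,9}; col 3 has {4,5,6,9}; box has {1,4,5,7,9} → only 2 remains.
r8c3 = 8: row 8 has {1,3,4,5,6,7}; col 3 has {2,4,5,6,9}; box has {1,2,4,5,7,9} → only 8 remains.
r8c9 = 9: row 8 has {1,3,4,5,6,7,8}; col 9 has {2,3,4,5,7}; box has {3,4} → only 9 remains.
r2c9 = 6: row 2 has {5,8}; col 9 has {2,3,4,5,7,9}; box has {1,4,5,7} → only 6 remains.
r6c9 = 8: row 6 has {1,3,4,5,7,9}; col 9 has {2,3,4,5,6,7,9}; box has {1,2,3,4} → only 8 remains.
r7c3 = 3: row 7 has {2,4,7,9}; col 3 has {2,4,5,6,8,9}; box has {1,2,4,5,7,8,9} → only 3 remains.
r7c9 = 1: row 7 has {2,3,4,7,9}; col 9 has {2,3,4,5,6,7,8,9}; box has {3,4,9} → only 1 remains.
r8c8 = 2: row 8 has {1,3,4,5,6,7,8,9}; col 8 has {1,4}; box has {1,3,4,9} → only 2 remains.
r3c3 = 7: row 3 has {1,2,5,6}; col 3 has {2,3,4,5,6,8,9}; box has {2,5,6,8,9} → only 7 remains.
r6c8 = 6: row 6 has {1,3,4,5,7,8,9}; col 8 has {1,2,4}; box has {1,2,3,4,8} → only 6 remains.
r7c2 = 6: row 7 has {1,2,3,4,7,9}; col 2 has {1,2,5,7,8,9}; box has {1,2,3,4,5,7,8,9} → only 6 remains.
r9c8 = 7: row 9 has {1,2,3,4,5,8,9}; col 8 has {1,2,4,6}; box has {1,2,3,4,9} → only 7 remains.
r2c3 = 1: row 2 has {5,6,8}; col 3 has {2,3,4,5,6,7,8,9}; box has {2,5,6,7,8,9} → only 1 remains.
r4c8 = 9: row 4 has {1,2,3,4,5,8}; col 8 has {1,2,4,6,7}; box has {1,2,3,4,6,8} → only 9 remains.
r6c6 = 2: row 6 has {1,3,4,5,6,7,8,9}; col 6 has {1,3,5,8,9}; box has {1,3,5,8,9} → only 2 remains.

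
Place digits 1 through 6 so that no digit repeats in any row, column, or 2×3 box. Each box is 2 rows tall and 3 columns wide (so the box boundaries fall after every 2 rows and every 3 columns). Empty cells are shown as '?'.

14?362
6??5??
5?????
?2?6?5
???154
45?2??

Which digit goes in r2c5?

r1c3 = 5: row 1 has {1,2,3,4,6}; col 3 has {}; box has {1,4,6} → only 5 remains.
r2c2 = 3: row 2 has {5,6}; col 2 has {2,4,5}; box has {1,4,5,6} → only 3 remains.
r2c3 = 2: row 2 has {3,5,6}; col 3 has {5}; box has {1,3,4,5,6} → only 2 remains.
r2c6 = 1: row 2 has {2,3,5,6}; col 6 has {2,4,5}; box has {2,3,5,6} → only 1 remains.
r3c4 = 4: row 3 has {5}; col 4 has {1,2,3,5,6}; box has {5,6} → only 4 remains.
r3c6 = 3: row 3 has {4,5}; col 6 has {1,2,4,5}; box has {4,5,6} → only 3 remains.
r4c1 = 3: row 4 has {2,5,6}; col 1 has {1,4,5,6}; box has {2,5} → only 3 remains.
r4c5 = 1: row 4 has {2,3,5,6}; col 5 has {5,6}; box has {3,4,5,6} → only 1 remains.
r5c1 = 2: row 5 has {1,4,5}; col 1 has {1,3,4,5,6}; box has {4,5} → only 2 remains.
r5c2 = 6: row 5 has {1,2,4,5}; col 2 has {2,3,4,5}; box has {2,4,5} → only 6 remains.
r5c3 = 3: row 5 has {1,2,4,5,6}; col 3 has {2,5}; box has {2,4,5,6} → only 3 remains.
r6c3 = 1: row 6 has {2,4,5}; col 3 has {2,3,5}; box has {2,3,4,5,6} → only 1 remains.
r6c5 = 3: row 6 has {1,2,4,5}; col 5 has {1,5,6}; box has {1,2,4,5} → only 3 remains.
r6c6 = 6: row 6 has {1,2,3,4,5}; col 6 has {1,2,3,4,5}; box has {1,2,3,4,5} → only 6 remains.
r2c5 = 4: row 2 has {1,2,3,5,6}; col 5 has {1,3,5,6}; box has {1,2,3,5,6} → only 4 remains.

4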